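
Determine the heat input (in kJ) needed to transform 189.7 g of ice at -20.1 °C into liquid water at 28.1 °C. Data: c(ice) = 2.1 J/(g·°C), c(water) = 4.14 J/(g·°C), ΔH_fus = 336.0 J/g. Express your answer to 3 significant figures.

q = 93.8 kJ

q1 (heat ice -20.1→0.0 °C): 189.7 × 2.1 × 20.1 = 8007 J
q2 (melt at 0 °C): 189.7 × 336.0 = 63739 J
q3 (heat water 0.0→28.1 °C): 189.7 × 4.14 × 28.1 = 22069 J
Total: 8007 + 63739 + 22069 = 93815 J = 93.8 kJ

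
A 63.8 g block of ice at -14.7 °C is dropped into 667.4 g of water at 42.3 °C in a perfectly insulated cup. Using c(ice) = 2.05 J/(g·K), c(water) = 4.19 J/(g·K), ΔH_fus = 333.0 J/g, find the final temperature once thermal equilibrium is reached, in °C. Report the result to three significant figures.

Heat to bring ice to 0 °C and melt it: q₁ = 63.8×2.05×14.7 + 63.8×333.0 = 23168 J
Heat the water can supply cooling to 0 °C: 667.4×4.19×42.3 = 118288 J > q₁, so all ice melts.
Energy balance: 667.4×4.19×(42.3 − T) = 23168 + 63.8×4.19×(T − 0)
2796.406(42.3 − T) = 23168 + 267.322 T
118288 − 23168 = 3063.728 T
T = 95120 / 3063.728 = 31.047 °C

T_f = 31.0 °C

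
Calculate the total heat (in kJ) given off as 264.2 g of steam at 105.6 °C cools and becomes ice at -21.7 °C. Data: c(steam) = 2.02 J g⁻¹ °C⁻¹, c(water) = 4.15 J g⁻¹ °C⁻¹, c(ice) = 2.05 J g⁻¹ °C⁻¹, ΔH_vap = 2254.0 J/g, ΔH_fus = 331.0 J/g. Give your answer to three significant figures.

q1 (cool steam 105.6→100 °C): 264.2 × 2.02 × 5.6 = 2989 J
q2 (condense at 100 °C): 264.2 × 2254.0 = 595507 J
q3 (cool water 100→0 °C): 264.2 × 4.15 × 100.0 = 109643 J
q4 (freeze at 0 °C): 264.2 × 331.0 = 87450 J
q5 (cool ice 0→-21.7 °C): 264.2 × 2.05 × 21.7 = 11753 J
Total: 2989 + 595507 + 109643 + 87450 + 11753 = 807342 J = 807 kJ

q = 807 kJ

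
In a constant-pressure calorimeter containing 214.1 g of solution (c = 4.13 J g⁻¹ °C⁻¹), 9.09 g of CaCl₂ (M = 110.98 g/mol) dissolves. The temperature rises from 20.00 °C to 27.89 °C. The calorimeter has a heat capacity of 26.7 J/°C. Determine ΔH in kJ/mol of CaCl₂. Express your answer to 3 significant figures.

|ΔT| = |27.89 − 20.00| = 7.89 °C
|q_surr| = (214.1 × 4.13 + 26.7) × 7.89 = 910.933 × 7.89 = 7187 J
n(CaCl₂) = 9.09 / 110.98 = 0.08191 mol
Temperature rose, so q_rxn = −|q_surr| = -7.187 kJ
ΔH = q_rxn / n = -87.74 kJ/mol

ΔH = -87.7 kJ/mol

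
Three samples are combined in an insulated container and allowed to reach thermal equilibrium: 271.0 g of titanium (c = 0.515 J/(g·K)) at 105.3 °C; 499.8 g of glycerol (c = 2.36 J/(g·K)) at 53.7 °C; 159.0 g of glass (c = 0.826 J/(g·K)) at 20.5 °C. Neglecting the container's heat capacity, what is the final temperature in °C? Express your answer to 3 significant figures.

T_f = 55.7 °C

Σ mᵢcᵢ(T − Tᵢ) = 0  ⇒  T = Σ mᵢcᵢTᵢ / Σ mᵢcᵢ
Σ mᵢcᵢ = 271.0×0.515 + 499.8×2.36 + 159.0×0.826 = 1450.427
Σ mᵢcᵢTᵢ = 139.565×105.3 + 1179.528×53.7 + 131.334×20.5 = 80729
T = 80729 / 1450.427 = 55.66 °C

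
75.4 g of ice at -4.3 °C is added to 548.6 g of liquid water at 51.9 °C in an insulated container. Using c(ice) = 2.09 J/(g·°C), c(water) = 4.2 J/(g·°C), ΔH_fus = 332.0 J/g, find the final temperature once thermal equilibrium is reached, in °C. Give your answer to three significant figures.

T_f = 35.8 °C

Heat to bring ice to 0 °C and melt it: q₁ = 75.4×2.09×4.3 + 75.4×332.0 = 25710 J
Heat the water can supply cooling to 0 °C: 548.6×4.2×51.9 = 119584 J > q₁, so all ice melts.
Energy balance: 548.6×4.2×(51.9 − T) = 25710 + 75.4×4.2×(T − 0)
2304.12(51.9 − T) = 25710 + 316.68 T
119584 − 25710 = 2620.80 T
T = 93874 / 2620.80 = 35.82 °C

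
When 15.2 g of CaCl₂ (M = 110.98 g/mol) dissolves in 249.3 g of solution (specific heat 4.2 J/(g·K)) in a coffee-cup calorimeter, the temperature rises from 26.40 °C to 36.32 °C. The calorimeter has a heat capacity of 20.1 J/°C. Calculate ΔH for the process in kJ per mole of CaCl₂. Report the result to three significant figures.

ΔH = -77.3 kJ/mol

|ΔT| = |36.32 − 26.40| = 9.92 °C
|q_surr| = (249.3 × 4.2 + 20.1) × 9.92 = 1067.16 × 9.92 = 10590 J
n(CaCl₂) = 15.2 / 110.98 = 0.1370 mol
Temperature rose, so q_rxn = −|q_surr| = -10.59 kJ
ΔH = q_rxn / n = -77.30 kJ/mol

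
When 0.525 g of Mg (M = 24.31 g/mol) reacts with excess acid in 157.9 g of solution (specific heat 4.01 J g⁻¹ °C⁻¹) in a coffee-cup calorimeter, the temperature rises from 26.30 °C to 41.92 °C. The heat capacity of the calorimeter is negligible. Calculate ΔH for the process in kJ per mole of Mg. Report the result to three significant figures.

ΔH = -458 kJ/mol

|ΔT| = |41.92 − 26.30| = 15.62 °C
|q_surr| = (157.9 × 4.01) × 15.62 = 633.179 × 15.62 = 9890 J
n(Mg) = 0.525 / 24.31 = 0.02160 mol
Temperature rose, so q_rxn = −|q_surr| = -9.890 kJ
ΔH = q_rxn / n = -457.9 kJ/mol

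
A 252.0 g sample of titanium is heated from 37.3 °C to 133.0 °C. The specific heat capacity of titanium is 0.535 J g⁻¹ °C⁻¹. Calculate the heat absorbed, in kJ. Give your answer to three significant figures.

q = m c ΔT = 252.0 × 0.535 × (133.0 − 37.3)
q = 252.0 × 0.535 × 95.7 = 12900 J = 12.9 kJ

q = 12.9 kJ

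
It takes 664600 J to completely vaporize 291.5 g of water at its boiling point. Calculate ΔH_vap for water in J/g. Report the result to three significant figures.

ΔH_vap = 2280 J/g

ΔH_vap = q / m = 664600 / 291.5 = 2280 J/g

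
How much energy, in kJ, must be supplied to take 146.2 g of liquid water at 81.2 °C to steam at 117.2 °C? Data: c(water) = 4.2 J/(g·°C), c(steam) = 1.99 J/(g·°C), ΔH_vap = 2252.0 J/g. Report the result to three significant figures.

q1 (heat water 81.2→100.0 °C): 146.2 × 4.2 × 18.8 = 11544 J
q2 (vaporize at 100 °C): 146.2 × 2252.0 = 329242 J
q3 (heat steam 100.0→117.2 °C): 146.2 × 1.99 × 17.2 = 5004 J
Total: 11544 + 329242 + 5004 = 345790 J = 346 kJ

q = 346 kJ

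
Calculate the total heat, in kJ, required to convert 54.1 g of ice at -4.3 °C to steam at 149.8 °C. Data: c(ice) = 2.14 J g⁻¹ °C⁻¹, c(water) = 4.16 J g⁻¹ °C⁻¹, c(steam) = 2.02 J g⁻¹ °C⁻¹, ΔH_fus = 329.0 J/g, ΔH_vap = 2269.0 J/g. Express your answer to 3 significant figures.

q = 169 kJ

q1 (heat ice -4.3→0.0 °C): 54.1 × 2.14 × 4.3 = 498 J
q2 (melt at 0 °C): 54.1 × 329.0 = 17799 J
q3 (heat water 0.0→100.0 °C): 54.1 × 4.16 × 100.0 = 22506 J
q4 (vaporize at 100 °C): 54.1 × 2269.0 = 122753 J
q5 (heat steam 100.0→149.8 °C): 54.1 × 2.02 × 49.8 = 5442 J
Total: 498 + 17799 + 22506 + 122753 + 5442 = 168998 J = 169 kJ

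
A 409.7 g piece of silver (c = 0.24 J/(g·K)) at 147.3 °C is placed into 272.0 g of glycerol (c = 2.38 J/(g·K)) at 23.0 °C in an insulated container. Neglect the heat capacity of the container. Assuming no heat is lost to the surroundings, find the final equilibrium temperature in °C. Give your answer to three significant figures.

T_f = 39.4 °C

Heat lost by silver = heat gained by glycerol.
(409.7)(0.24)(147.3 − T) = (272.0)(2.38)(T − 23.0)
98.328 (147.3 − T) = 647.36 (T − 23.0)
14484 − 98.328 T = 647.36 T − 14889
29373 = 745.688 T
T = 39.39 °C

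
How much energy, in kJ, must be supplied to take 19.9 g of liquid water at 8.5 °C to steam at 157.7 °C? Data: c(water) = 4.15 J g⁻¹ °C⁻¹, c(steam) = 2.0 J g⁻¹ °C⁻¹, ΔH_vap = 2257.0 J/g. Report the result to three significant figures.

q = 54.8 kJ

q1 (heat water 8.5→100.0 °C): 19.9 × 4.15 × 91.5 = 7557 J
q2 (vaporize at 100 °C): 19.9 × 2257.0 = 44914 J
q3 (heat steam 100.0→157.7 °C): 19.9 × 2.0 × 57.7 = 2296 J
Total: 7557 + 44914 + 2296 = 54767 J = 54.8 kJ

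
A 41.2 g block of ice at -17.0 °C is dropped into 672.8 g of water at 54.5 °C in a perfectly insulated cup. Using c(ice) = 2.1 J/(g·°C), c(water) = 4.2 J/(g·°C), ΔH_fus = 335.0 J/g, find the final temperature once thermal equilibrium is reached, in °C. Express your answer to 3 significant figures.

T_f = 46.3 °C

Heat to bring ice to 0 °C and melt it: q₁ = 41.2×2.1×17.0 + 41.2×335.0 = 15273 J
Heat the water can supply cooling to 0 °C: 672.8×4.2×54.5 = 154004 J > q₁, so all ice melts.
Energy balance: 672.8×4.2×(54.5 − T) = 15273 + 41.2×4.2×(T − 0)
2825.76(54.5 − T) = 15273 + 173.04 T
154004 − 15273 = 2998.80 T
T = 138731 / 2998.80 = 46.26 °C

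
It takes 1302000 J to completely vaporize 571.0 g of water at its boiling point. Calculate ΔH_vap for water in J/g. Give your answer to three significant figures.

ΔH_vap = q / m = 1302000 / 571.0 = 2280 J/g

ΔH_vap = 2280 J/g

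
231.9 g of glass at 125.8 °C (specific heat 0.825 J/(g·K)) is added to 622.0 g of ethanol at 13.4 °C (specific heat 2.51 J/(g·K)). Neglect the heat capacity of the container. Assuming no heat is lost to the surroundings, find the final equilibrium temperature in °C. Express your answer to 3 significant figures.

T_f = 25.7 °C

Heat lost by glass = heat gained by ethanol.
(231.9)(0.825)(125.8 − T) = (622.0)(2.51)(T − 13.4)
191.3175 (125.8 − T) = 1561.22 (T − 13.4)
24068 − 191.3175 T = 1561.22 T − 20920
44988 = 1752.5375 T
T = 25.67 °C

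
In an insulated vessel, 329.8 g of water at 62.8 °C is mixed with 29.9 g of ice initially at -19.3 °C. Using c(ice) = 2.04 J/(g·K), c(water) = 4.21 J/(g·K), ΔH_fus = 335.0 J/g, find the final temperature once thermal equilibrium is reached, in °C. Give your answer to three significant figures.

Heat to bring ice to 0 °C and melt it: q₁ = 29.9×2.04×19.3 + 29.9×335.0 = 11194 J
Heat the water can supply cooling to 0 °C: 329.8×4.21×62.8 = 87195.2 J > q₁, so all ice melts.
Energy balance: 329.8×4.21×(62.8 − T) = 11194 + 29.9×4.21×(T − 0)
1388.458(62.8 − T) = 11194 + 125.879 T
87195.2 − 11194 = 1514.337 T
T = 76001.2 / 1514.337 = 50.19 °C

T_f = 50.2 °C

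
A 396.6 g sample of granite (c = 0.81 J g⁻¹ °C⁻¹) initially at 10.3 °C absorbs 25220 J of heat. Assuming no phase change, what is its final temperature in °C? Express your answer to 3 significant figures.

ΔT = q / (m c) = 25220 / (396.6 × 0.81) = 78.51 °C
T_f = 10.3 + 78.51 = 88.81 °C

T_f = 88.8 °C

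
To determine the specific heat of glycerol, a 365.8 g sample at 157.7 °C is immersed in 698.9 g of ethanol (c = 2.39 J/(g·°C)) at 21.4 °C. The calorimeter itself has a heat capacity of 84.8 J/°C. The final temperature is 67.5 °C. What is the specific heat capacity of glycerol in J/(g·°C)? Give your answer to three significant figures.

q_gained = (698.9 × 2.39 + 84.8) × (67.5 − 21.4) = 80910 J
q_lost = 365.8 × c × (157.7 − 67.5) = 32995.16 c
Set equal: c = 80910 / 32995.16 = 2.45 J/(g·°C)

c = 2.45 J/(g·°C)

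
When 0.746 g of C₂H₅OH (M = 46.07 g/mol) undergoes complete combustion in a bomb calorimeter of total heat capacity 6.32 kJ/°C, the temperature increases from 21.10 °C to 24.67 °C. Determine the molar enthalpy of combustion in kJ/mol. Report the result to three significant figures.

ΔH = -1390 kJ/mol

ΔT = 24.67 − 21.10 = 3.57 °C
q_cal = C_cal × ΔT = 6.32 × 3.57 = 22.5624 kJ
n = 0.746 / 46.07 = 0.01619 mol
q_rxn = −q_cal = -22.5624 kJ
ΔH = -22.5624 / 0.01619 = -1394 kJ/mol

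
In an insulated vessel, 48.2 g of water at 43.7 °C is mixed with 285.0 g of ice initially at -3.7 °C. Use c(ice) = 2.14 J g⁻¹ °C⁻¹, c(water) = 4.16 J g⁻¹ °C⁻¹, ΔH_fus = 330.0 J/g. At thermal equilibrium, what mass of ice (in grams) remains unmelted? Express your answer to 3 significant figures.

m_ice remaining = 265 g

Heat to warm all ice to 0 °C: 285.0×2.14×3.7 = 2256.6 J
Heat released by water cooling to 0 °C: 48.2×4.16×43.7 = 8762.4 J
8762.4 J < 2256.6 + 285.0×330.0 = 96306.6 J, so not all ice melts; final T = 0 °C.
Heat left for melting: 8762.4 − 2256.6 = 6505.8 J
Mass melted = 6505.8 / 330.0 = 19.71 g
Ice remaining = 285.0 − 19.71 = 265.29 g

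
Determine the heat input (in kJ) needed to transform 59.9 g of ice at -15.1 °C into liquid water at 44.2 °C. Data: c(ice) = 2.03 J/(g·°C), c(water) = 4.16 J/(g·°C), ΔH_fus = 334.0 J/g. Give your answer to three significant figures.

q = 32.9 kJ

q1 (heat ice -15.1→0.0 °C): 59.9 × 2.03 × 15.1 = 1836 J
q2 (melt at 0 °C): 59.9 × 334.0 = 20007 J
q3 (heat water 0.0→44.2 °C): 59.9 × 4.16 × 44.2 = 11014 J
Total: 1836 + 20007 + 11014 = 32857 J = 32.9 kJ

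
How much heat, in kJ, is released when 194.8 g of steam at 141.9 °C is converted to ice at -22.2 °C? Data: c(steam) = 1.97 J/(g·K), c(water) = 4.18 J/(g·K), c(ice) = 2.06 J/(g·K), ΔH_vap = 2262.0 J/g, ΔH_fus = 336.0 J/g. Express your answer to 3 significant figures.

q = 613 kJ

q1 (cool steam 141.9→100 °C): 194.8 × 1.97 × 41.9 = 16079 J
q2 (condense at 100 °C): 194.8 × 2262.0 = 440638 J
q3 (cool water 100→0 °C): 194.8 × 4.18 × 100.0 = 81426 J
q4 (freeze at 0 °C): 194.8 × 336.0 = 65453 J
q5 (cool ice 0→-22.2 °C): 194.8 × 2.06 × 22.2 = 8909 J
Total: 16079 + 440638 + 81426 + 65453 + 8909 = 612505 J = 613 kJ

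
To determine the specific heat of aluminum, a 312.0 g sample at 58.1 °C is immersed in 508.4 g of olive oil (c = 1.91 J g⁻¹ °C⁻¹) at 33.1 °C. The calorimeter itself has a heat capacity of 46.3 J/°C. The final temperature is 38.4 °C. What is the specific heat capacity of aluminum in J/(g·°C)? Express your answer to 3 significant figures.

c = 0.877 J/(g·°C)

q_gained = (508.4 × 1.91 + 46.3) × (38.4 − 33.1) = 5392 J
q_lost = 312.0 × c × (58.1 − 38.4) = 6146.4 c
Set equal: c = 5392 / 6146.4 = 0.877 J/(g·°C)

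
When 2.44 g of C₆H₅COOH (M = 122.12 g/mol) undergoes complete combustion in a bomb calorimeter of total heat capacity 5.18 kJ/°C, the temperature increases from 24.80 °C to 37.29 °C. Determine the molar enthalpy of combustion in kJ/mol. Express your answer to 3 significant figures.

ΔH = -3240 kJ/mol

ΔT = 37.29 − 24.80 = 12.49 °C
q_cal = C_cal × ΔT = 5.18 × 12.49 = 64.6982 kJ
n = 2.44 / 122.12 = 0.01998 mol
q_rxn = −q_cal = -64.6982 kJ
ΔH = -64.6982 / 0.01998 = -3238 kJ/mol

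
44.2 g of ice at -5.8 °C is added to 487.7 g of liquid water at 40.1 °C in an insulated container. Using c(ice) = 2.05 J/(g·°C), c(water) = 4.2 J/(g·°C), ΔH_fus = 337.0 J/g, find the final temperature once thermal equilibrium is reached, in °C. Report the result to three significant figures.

T_f = 29.9 °C

Heat to bring ice to 0 °C and melt it: q₁ = 44.2×2.05×5.8 + 44.2×337.0 = 15421 J
Heat the water can supply cooling to 0 °C: 487.7×4.2×40.1 = 82138.4 J > q₁, so all ice melts.
Energy balance: 487.7×4.2×(40.1 − T) = 15421 + 44.2×4.2×(T − 0)
2048.34(40.1 − T) = 15421 + 185.64 T
82138.4 − 15421 = 2233.98 T
T = 66717.4 / 2233.98 = 29.86 °C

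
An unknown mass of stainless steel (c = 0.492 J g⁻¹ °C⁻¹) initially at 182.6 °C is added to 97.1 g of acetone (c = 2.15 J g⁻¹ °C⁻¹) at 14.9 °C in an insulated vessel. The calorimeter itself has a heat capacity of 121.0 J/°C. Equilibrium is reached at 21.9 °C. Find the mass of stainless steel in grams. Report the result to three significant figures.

m = 29.2 g

q_gained = (97.1 × 2.15 + 121.0) × (21.9 − 14.9) = 2308 J
q_lost = m × 0.492 × (182.6 − 21.9) = 79.0644 m
m = 2308 / 79.0644 = 29.2 g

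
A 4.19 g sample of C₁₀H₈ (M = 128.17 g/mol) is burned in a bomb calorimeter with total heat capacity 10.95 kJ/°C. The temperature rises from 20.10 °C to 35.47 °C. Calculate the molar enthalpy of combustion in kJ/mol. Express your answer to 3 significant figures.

ΔT = 35.47 − 20.10 = 15.37 °C
q_cal = C_cal × ΔT = 10.95 × 15.37 = 168.3015 kJ
n = 4.19 / 128.17 = 0.03269 mol
q_rxn = −q_cal = -168.3015 kJ
ΔH = -168.3015 / 0.03269 = -5148 kJ/mol

ΔH = -5150 kJ/mol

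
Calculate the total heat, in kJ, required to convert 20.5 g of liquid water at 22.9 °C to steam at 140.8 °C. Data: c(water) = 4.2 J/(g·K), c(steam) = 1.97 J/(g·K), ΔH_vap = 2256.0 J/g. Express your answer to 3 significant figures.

q = 54.5 kJ

q1 (heat water 22.9→100.0 °C): 20.5 × 4.2 × 77.1 = 6638 J
q2 (vaporize at 100 °C): 20.5 × 2256.0 = 46248 J
q3 (heat steam 100.0→140.8 °C): 20.5 × 1.97 × 40.8 = 1648 J
Total: 6638 + 46248 + 1648 = 54534 J = 54.5 kJ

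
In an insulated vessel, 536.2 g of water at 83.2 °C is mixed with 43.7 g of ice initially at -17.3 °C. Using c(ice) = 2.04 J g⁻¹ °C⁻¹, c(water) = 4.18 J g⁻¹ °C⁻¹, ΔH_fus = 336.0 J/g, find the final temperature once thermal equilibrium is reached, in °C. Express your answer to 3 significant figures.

Heat to bring ice to 0 °C and melt it: q₁ = 43.7×2.04×17.3 + 43.7×336.0 = 16225 J
Heat the water can supply cooling to 0 °C: 536.2×4.18×83.2 = 186477 J > q₁, so all ice melts.
Energy balance: 536.2×4.18×(83.2 − T) = 16225 + 43.7×4.18×(T − 0)
2241.316(83.2 − T) = 16225 + 182.666 T
186477 − 16225 = 2423.982 T
T = 170252 / 2423.982 = 70.24 °C

T_f = 70.2 °C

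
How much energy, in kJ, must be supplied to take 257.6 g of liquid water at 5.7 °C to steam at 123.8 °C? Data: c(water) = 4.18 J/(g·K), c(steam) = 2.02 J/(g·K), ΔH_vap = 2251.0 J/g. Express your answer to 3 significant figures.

q = 694 kJ

q1 (heat water 5.7→100.0 °C): 257.6 × 4.18 × 94.3 = 101539 J
q2 (vaporize at 100 °C): 257.6 × 2251.0 = 579858 J
q3 (heat steam 100.0→123.8 °C): 257.6 × 2.02 × 23.8 = 12384 J
Total: 101539 + 579858 + 12384 = 693781 J = 694 kJ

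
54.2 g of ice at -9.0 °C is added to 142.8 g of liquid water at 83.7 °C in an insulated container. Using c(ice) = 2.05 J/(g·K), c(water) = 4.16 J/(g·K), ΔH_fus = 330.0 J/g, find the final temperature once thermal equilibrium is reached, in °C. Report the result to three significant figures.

T_f = 37.6 °C

Heat to bring ice to 0 °C and melt it: q₁ = 54.2×2.05×9.0 + 54.2×330.0 = 18886 J
Heat the water can supply cooling to 0 °C: 142.8×4.16×83.7 = 49721.8 J > q₁, so all ice melts.
Energy balance: 142.8×4.16×(83.7 − T) = 18886 + 54.2×4.16×(T − 0)
594.048(83.7 − T) = 18886 + 225.472 T
49721.8 − 18886 = 819.520 T
T = 30835.8 / 819.520 = 37.63 °C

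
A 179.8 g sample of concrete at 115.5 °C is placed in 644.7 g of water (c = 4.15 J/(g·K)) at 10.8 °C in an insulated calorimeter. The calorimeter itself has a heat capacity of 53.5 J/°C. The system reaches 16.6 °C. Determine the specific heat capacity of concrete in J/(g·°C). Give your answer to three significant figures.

q_gained = (644.7 × 4.15 + 53.5) × (16.6 − 10.8) = 15830 J
q_lost = 179.8 × c × (115.5 − 16.6) = 17782.22 c
Set equal: c = 15830 / 17782.22 = 0.890 J/(g·°C)

c = 0.890 J/(g·°C)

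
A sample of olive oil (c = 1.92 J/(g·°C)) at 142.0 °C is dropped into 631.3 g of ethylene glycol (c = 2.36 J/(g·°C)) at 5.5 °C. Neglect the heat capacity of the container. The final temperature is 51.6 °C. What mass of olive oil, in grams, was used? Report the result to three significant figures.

m = 396 g

q_gained = (631.3 × 2.36) × (51.6 − 5.5) = 68680 J
q_lost = m × 1.92 × (142.0 − 51.6) = 173.568 m
m = 68680 / 173.568 = 396 g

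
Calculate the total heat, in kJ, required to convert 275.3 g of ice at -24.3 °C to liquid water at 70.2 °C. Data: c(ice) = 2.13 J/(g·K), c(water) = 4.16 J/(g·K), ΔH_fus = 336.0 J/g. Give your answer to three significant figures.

q = 187 kJ

q1 (heat ice -24.3→0.0 °C): 275.3 × 2.13 × 24.3 = 14249 J
q2 (melt at 0 °C): 275.3 × 336.0 = 92501 J
q3 (heat water 0.0→70.2 °C): 275.3 × 4.16 × 70.2 = 80396 J
Total: 14249 + 92501 + 80396 = 187146 J = 187 kJ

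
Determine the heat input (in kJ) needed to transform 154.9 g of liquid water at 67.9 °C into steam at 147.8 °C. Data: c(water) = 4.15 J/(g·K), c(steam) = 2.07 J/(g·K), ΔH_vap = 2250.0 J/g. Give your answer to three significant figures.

q = 384 kJ

q1 (heat water 67.9→100.0 °C): 154.9 × 4.15 × 32.1 = 20635 J
q2 (vaporize at 100 °C): 154.9 × 2250.0 = 348525 J
q3 (heat steam 100.0→147.8 °C): 154.9 × 2.07 × 47.8 = 15327 J
Total: 20635 + 348525 + 15327 = 384487 J = 384 kJ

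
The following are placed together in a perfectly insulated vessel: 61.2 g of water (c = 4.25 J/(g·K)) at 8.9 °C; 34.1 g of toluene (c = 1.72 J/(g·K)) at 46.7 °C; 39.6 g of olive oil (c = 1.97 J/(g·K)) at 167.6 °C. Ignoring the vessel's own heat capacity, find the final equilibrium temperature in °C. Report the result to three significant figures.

T_f = 45.7 °C

Σ mᵢcᵢ(T − Tᵢ) = 0  ⇒  T = Σ mᵢcᵢTᵢ / Σ mᵢcᵢ
Σ mᵢcᵢ = 61.2×4.25 + 34.1×1.72 + 39.6×1.97 = 396.764
Σ mᵢcᵢTᵢ = 260.1×8.9 + 58.652×46.7 + 78.012×167.6 = 18129
T = 18129 / 396.764 = 45.69 °C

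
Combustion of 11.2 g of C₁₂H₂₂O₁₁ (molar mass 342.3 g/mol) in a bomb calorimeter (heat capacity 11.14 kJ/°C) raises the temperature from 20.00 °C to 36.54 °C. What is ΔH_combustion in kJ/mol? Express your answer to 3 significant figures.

ΔT = 36.54 − 20.00 = 16.54 °C
q_cal = C_cal × ΔT = 11.14 × 16.54 = 184.2556 kJ
n = 11.2 / 342.3 = 0.03272 mol
q_rxn = −q_cal = -184.2556 kJ
ΔH = -184.2556 / 0.03272 = -5631 kJ/mol

ΔH = -5630 kJ/mol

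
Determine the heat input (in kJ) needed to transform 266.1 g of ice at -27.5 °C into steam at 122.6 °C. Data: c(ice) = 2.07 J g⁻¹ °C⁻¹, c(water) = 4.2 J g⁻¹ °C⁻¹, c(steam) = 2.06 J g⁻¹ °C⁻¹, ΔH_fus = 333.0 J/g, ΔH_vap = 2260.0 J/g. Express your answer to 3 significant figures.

q1 (heat ice -27.5→0.0 °C): 266.1 × 2.07 × 27.5 = 15148 J
q2 (melt at 0 °C): 266.1 × 333.0 = 88611 J
q3 (heat water 0.0→100.0 °C): 266.1 × 4.2 × 100.0 = 111762 J
q4 (vaporize at 100 °C): 266.1 × 2260.0 = 601386 J
q5 (heat steam 100.0→122.6 °C): 266.1 × 2.06 × 22.6 = 12389 J
Total: 15148 + 88611 + 111762 + 601386 + 12389 = 829296 J = 829 kJ

q = 829 kJ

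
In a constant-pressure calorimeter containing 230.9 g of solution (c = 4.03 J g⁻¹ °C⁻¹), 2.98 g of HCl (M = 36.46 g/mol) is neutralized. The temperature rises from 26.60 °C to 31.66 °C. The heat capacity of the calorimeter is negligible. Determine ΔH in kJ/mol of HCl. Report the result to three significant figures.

|ΔT| = |31.66 − 26.60| = 5.06 °C
|q_surr| = (230.9 × 4.03) × 5.06 = 930.527 × 5.06 = 4708 J
n(HCl) = 2.98 / 36.46 = 0.08173 mol
Temperature rose, so q_rxn = −|q_surr| = -4.708 kJ
ΔH = q_rxn / n = -57.60 kJ/mol

ΔH = -57.6 kJ/mol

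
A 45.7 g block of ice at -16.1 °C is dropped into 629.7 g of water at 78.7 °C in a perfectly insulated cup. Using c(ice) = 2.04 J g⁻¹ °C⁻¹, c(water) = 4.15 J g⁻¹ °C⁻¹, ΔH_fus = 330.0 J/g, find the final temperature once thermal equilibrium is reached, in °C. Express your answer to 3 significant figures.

T_f = 67.5 °C

Heat to bring ice to 0 °C and melt it: q₁ = 45.7×2.04×16.1 + 45.7×330.0 = 16582 J
Heat the water can supply cooling to 0 °C: 629.7×4.15×78.7 = 205663 J > q₁, so all ice melts.
Energy balance: 629.7×4.15×(78.7 − T) = 16582 + 45.7×4.15×(T − 0)
2613.255(78.7 − T) = 16582 + 189.655 T
205663 − 16582 = 2802.910 T
T = 189081 / 2802.910 = 67.46 °C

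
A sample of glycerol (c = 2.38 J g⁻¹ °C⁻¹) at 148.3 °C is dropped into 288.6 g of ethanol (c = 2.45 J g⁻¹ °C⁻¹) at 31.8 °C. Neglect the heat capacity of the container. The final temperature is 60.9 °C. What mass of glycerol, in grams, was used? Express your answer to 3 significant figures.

q_gained = (288.6 × 2.45) × (60.9 − 31.8) = 20580 J
q_lost = m × 2.38 × (148.3 − 60.9) = 208.012 m
m = 20580 / 208.012 = 98.9 g

m = 98.9 g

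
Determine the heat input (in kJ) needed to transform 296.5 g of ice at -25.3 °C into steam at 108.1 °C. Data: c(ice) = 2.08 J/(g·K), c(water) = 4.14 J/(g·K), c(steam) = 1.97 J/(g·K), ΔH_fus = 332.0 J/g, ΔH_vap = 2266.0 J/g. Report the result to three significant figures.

q1 (heat ice -25.3→0.0 °C): 296.5 × 2.08 × 25.3 = 15603 J
q2 (melt at 0 °C): 296.5 × 332.0 = 98438 J
q3 (heat water 0.0→100.0 °C): 296.5 × 4.14 × 100.0 = 122751 J
q4 (vaporize at 100 °C): 296.5 × 2266.0 = 671869 J
q5 (heat steam 100.0→108.1 °C): 296.5 × 1.97 × 8.1 = 4731 J
Total: 15603 + 98438 + 122751 + 671869 + 4731 = 913392 J = 913 kJ

q = 913 kJ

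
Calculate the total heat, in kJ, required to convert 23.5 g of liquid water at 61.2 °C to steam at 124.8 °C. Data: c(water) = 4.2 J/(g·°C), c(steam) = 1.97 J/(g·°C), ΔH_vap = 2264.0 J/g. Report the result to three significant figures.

q = 58.2 kJ

q1 (heat water 61.2→100.0 °C): 23.5 × 4.2 × 38.8 = 3830 J
q2 (vaporize at 100 °C): 23.5 × 2264.0 = 53204 J
q3 (heat steam 100.0→124.8 °C): 23.5 × 1.97 × 24.8 = 1148 J
Total: 3830 + 53204 + 1148 = 58182 J = 58.2 kJ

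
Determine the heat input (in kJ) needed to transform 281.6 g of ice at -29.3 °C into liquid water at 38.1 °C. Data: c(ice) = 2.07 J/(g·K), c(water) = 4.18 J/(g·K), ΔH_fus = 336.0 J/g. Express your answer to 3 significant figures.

q = 157 kJ

q1 (heat ice -29.3→0.0 °C): 281.6 × 2.07 × 29.3 = 17079 J
q2 (melt at 0 °C): 281.6 × 336.0 = 94618 J
q3 (heat water 0.0→38.1 °C): 281.6 × 4.18 × 38.1 = 44847 J
Total: 17079 + 94618 + 44847 = 156544 J = 157 kJ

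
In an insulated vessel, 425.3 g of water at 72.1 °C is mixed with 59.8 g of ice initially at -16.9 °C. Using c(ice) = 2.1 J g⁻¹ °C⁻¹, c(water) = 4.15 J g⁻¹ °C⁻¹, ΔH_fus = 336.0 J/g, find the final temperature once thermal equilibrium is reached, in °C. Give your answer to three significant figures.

T_f = 52.2 °C

Heat to bring ice to 0 °C and melt it: q₁ = 59.8×2.1×16.9 + 59.8×336.0 = 22215 J
Heat the water can supply cooling to 0 °C: 425.3×4.15×72.1 = 127256 J > q₁, so all ice melts.
Energy balance: 425.3×4.15×(72.1 − T) = 22215 + 59.8×4.15×(T − 0)
1764.995(72.1 − T) = 22215 + 248.17 T
127256 − 22215 = 2013.165 T
T = 105041 / 2013.165 = 52.18 °C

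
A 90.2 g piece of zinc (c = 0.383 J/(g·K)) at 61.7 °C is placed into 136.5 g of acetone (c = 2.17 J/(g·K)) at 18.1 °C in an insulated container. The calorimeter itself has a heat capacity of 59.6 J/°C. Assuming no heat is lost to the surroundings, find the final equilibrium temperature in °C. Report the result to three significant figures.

T_f = 22.0 °C

Heat lost by zinc = heat gained by acetone + calorimeter.
(90.2)(0.383)(61.7 − T) = [(136.5)(2.17) + 59.6](T − 18.1)
34.5466 (61.7 − T) = 355.805 (T − 18.1)
2131.5 − 34.5466 T = 355.805 T − 6440.1
8571.6 = 390.3516 T
T = 21.96 °C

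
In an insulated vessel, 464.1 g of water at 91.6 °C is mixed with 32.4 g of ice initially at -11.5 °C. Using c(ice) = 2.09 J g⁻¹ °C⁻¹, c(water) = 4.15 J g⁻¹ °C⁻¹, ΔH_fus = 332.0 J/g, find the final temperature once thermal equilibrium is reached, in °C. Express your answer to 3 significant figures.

T_f = 80.0 °C

Heat to bring ice to 0 °C and melt it: q₁ = 32.4×2.09×11.5 + 32.4×332.0 = 11536 J
Heat the water can supply cooling to 0 °C: 464.1×4.15×91.6 = 176423 J > q₁, so all ice melts.
Energy balance: 464.1×4.15×(91.6 − T) = 11536 + 32.4×4.15×(T − 0)
1926.015(91.6 − T) = 11536 + 134.46 T
176423 − 11536 = 2060.475 T
T = 164887 / 2060.475 = 80.02 °C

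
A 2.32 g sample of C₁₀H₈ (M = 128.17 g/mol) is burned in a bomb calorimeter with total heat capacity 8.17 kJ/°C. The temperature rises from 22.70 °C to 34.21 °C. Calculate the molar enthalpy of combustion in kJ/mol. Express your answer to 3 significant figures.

ΔT = 34.21 − 22.70 = 11.51 °C
q_cal = C_cal × ΔT = 8.17 × 11.51 = 94.0367 kJ
n = 2.32 / 128.17 = 0.01810 mol
q_rxn = −q_cal = -94.0367 kJ
ΔH = -94.0367 / 0.01810 = -5195 kJ/mol

ΔH = -5200 kJ/mol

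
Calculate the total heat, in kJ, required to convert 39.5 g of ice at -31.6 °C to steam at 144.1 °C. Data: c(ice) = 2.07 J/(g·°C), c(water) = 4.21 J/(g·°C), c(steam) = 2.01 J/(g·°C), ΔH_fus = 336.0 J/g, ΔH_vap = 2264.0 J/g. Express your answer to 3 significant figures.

q1 (heat ice -31.6→0.0 °C): 39.5 × 2.07 × 31.6 = 2584 J
q2 (melt at 0 °C): 39.5 × 336.0 = 13272 J
q3 (heat water 0.0→100.0 °C): 39.5 × 4.21 × 100.0 = 16630 J
q4 (vaporize at 100 °C): 39.5 × 2264.0 = 89428 J
q5 (heat steam 100.0→144.1 °C): 39.5 × 2.01 × 44.1 = 3501 J
Total: 2584 + 13272 + 16630 + 89428 + 3501 = 125415 J = 125 kJ

q = 125 kJ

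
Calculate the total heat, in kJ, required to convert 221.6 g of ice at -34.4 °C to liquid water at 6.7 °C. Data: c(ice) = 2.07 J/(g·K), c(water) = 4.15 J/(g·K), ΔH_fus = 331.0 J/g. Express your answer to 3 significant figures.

q1 (heat ice -34.4→0.0 °C): 221.6 × 2.07 × 34.4 = 15780 J
q2 (melt at 0 °C): 221.6 × 331.0 = 73350 J
q3 (heat water 0.0→6.7 °C): 221.6 × 4.15 × 6.7 = 6162 J
Total: 15780 + 73350 + 6162 = 95292 J = 95.3 kJ

q = 95.3 kJ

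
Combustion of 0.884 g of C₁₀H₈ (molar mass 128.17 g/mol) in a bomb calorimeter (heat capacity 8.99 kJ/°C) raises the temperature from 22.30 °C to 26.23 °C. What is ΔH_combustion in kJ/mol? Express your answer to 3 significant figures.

ΔT = 26.23 − 22.30 = 3.93 °C
q_cal = C_cal × ΔT = 8.99 × 3.93 = 35.3307 kJ
n = 0.884 / 128.17 = 0.006897 mol
q_rxn = −q_cal = -35.3307 kJ
ΔH = -35.3307 / 0.006897 = -5123 kJ/mol

ΔH = -5120 kJ/mol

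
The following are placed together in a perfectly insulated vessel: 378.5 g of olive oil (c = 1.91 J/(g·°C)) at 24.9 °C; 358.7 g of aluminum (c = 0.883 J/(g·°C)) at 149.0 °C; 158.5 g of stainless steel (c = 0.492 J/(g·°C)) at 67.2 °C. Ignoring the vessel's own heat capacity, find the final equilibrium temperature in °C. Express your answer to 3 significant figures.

T_f = 63.0 °C

Σ mᵢcᵢ(T − Tᵢ) = 0  ⇒  T = Σ mᵢcᵢTᵢ / Σ mᵢcᵢ
Σ mᵢcᵢ = 378.5×1.91 + 358.7×0.883 + 158.5×0.492 = 1117.6491
Σ mᵢcᵢTᵢ = 722.935×24.9 + 316.7321×149.0 + 77.982×67.2 = 70435
T = 70435 / 1117.6491 = 63.02 °C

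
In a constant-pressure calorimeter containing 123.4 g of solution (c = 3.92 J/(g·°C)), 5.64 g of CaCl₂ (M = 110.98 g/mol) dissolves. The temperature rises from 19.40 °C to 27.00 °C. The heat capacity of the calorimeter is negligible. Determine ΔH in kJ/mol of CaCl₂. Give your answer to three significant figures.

|ΔT| = |27.00 − 19.40| = 7.60 °C
|q_surr| = (123.4 × 3.92) × 7.60 = 483.728 × 7.60 = 3676 J
n(CaCl₂) = 5.64 / 110.98 = 0.05082 mol
Temperature rose, so q_rxn = −|q_surr| = -3.676 kJ
ΔH = q_rxn / n = -72.33 kJ/mol

ΔH = -72.3 kJ/mol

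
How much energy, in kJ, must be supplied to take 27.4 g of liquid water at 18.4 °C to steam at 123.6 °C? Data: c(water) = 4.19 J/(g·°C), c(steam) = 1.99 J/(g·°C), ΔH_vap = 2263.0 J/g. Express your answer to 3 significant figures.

q1 (heat water 18.4→100.0 °C): 27.4 × 4.19 × 81.6 = 9368 J
q2 (vaporize at 100 °C): 27.4 × 2263.0 = 62006 J
q3 (heat steam 100.0→123.6 °C): 27.4 × 1.99 × 23.6 = 1287 J
Total: 9368 + 62006 + 1287 = 72661 J = 72.7 kJ

q = 72.7 kJ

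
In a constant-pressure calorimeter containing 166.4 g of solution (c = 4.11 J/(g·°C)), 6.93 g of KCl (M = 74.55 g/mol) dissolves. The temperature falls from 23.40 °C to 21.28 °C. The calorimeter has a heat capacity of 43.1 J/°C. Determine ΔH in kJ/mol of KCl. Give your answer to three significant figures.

|ΔT| = |21.28 − 23.40| = 2.12 °C
|q_surr| = (166.4 × 4.11 + 43.1) × 2.12 = 727.004 × 2.12 = 1541 J
n(KCl) = 6.93 / 74.55 = 0.09296 mol
Temperature fell, so q_rxn = +|q_surr| = 1.541 kJ
ΔH = q_rxn / n = 16.58 kJ/mol

ΔH = 16.6 kJ/mol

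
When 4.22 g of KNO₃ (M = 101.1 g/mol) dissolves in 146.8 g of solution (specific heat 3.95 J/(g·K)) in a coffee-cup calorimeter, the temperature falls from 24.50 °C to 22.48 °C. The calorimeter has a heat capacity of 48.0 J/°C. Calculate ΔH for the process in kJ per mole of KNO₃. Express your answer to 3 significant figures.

ΔH = 30.4 kJ/mol

|ΔT| = |22.48 − 24.50| = 2.02 °C
|q_surr| = (146.8 × 3.95 + 48.0) × 2.02 = 627.86 × 2.02 = 1268 J
n(KNO₃) = 4.22 / 101.1 = 0.04174 mol
Temperature fell, so q_rxn = +|q_surr| = 1.268 kJ
ΔH = q_rxn / n = 30.38 kJ/mol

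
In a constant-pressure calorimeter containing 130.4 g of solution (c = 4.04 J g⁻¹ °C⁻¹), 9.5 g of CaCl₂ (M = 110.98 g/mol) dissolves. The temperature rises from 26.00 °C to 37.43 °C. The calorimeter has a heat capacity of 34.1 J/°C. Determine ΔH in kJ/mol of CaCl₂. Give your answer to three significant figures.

ΔH = -74.9 kJ/mol

|ΔT| = |37.43 − 26.00| = 11.43 °C
|q_surr| = (130.4 × 4.04 + 34.1) × 11.43 = 560.916 × 11.43 = 6411 J
n(CaCl₂) = 9.5 / 110.98 = 0.08560 mol
Temperature rose, so q_rxn = −|q_surr| = -6.411 kJ
ΔH = q_rxn / n = -74.89 kJ/mol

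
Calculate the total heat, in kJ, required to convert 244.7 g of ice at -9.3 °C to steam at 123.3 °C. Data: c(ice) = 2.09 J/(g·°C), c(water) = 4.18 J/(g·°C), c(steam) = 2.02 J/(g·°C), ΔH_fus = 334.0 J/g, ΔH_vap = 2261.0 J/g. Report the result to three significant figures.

q = 754 kJ

q1 (heat ice -9.3→0.0 °C): 244.7 × 2.09 × 9.3 = 4756 J
q2 (melt at 0 °C): 244.7 × 334.0 = 81730 J
q3 (heat water 0.0→100.0 °C): 244.7 × 4.18 × 100.0 = 102285 J
q4 (vaporize at 100 °C): 244.7 × 2261.0 = 553267 J
q5 (heat steam 100.0→123.3 °C): 244.7 × 2.02 × 23.3 = 11517 J
Total: 4756 + 81730 + 102285 + 553267 + 11517 = 753555 J = 754 kJ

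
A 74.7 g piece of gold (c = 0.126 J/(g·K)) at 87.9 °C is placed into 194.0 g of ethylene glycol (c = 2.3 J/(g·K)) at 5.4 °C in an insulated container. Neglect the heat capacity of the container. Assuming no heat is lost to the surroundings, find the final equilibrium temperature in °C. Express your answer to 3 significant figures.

T_f = 7.10 °C

Heat lost by gold = heat gained by ethylene glycol.
(74.7)(0.126)(87.9 − T) = (194.0)(2.3)(T − 5.4)
9.4122 (87.9 − T) = 446.2 (T − 5.4)
827.33 − 9.4122 T = 446.2 T − 2409.5
3236.83 = 455.6122 T
T = 7.104 °C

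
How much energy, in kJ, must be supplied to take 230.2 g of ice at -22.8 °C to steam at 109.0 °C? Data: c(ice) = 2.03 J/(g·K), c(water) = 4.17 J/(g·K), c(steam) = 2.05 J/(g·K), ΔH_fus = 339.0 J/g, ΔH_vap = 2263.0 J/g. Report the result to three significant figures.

q1 (heat ice -22.8→0.0 °C): 230.2 × 2.03 × 22.8 = 10655 J
q2 (melt at 0 °C): 230.2 × 339.0 = 78038 J
q3 (heat water 0.0→100.0 °C): 230.2 × 4.17 × 100.0 = 95993 J
q4 (vaporize at 100 °C): 230.2 × 2263.0 = 520943 J
q5 (heat steam 100.0→109.0 °C): 230.2 × 2.05 × 9.0 = 4247 J
Total: 10655 + 78038 + 95993 + 520943 + 4247 = 709876 J = 710 kJ

q = 710 kJ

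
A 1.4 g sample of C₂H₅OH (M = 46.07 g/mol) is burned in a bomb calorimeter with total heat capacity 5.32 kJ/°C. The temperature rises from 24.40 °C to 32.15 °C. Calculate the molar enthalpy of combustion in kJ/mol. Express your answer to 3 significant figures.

ΔH = -1360 kJ/mol

ΔT = 32.15 − 24.40 = 7.75 °C
q_cal = C_cal × ΔT = 5.32 × 7.75 = 41.23 kJ
n = 1.4 / 46.07 = 0.03039 mol
q_rxn = −q_cal = -41.23 kJ
ΔH = -41.23 / 0.03039 = -1357 kJ/mol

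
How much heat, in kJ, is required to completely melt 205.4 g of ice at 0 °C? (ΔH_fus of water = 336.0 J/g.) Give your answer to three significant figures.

q = 69.0 kJ

q = m × ΔH_fus = 205.4 × 336.0 = 69010 J = 69.0 kJ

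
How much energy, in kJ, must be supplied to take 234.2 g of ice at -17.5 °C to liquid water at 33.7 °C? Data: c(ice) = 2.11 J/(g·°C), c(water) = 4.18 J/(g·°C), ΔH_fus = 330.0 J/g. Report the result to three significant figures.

q1 (heat ice -17.5→0.0 °C): 234.2 × 2.11 × 17.5 = 8648 J
q2 (melt at 0 °C): 234.2 × 330.0 = 77286 J
q3 (heat water 0.0→33.7 °C): 234.2 × 4.18 × 33.7 = 32991 J
Total: 8648 + 77286 + 32991 = 118925 J = 119 kJ

q = 119 kJ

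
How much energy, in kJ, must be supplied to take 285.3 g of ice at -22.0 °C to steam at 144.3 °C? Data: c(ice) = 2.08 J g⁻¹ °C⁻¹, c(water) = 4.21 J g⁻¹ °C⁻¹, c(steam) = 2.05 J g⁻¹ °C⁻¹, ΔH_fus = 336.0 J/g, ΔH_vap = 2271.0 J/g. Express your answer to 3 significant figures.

q = 903 kJ

q1 (heat ice -22.0→0.0 °C): 285.3 × 2.08 × 22.0 = 13055 J
q2 (melt at 0 °C): 285.3 × 336.0 = 95861 J
q3 (heat water 0.0→100.0 °C): 285.3 × 4.21 × 100.0 = 120111 J
q4 (vaporize at 100 °C): 285.3 × 2271.0 = 647916 J
q5 (heat steam 100.0→144.3 °C): 285.3 × 2.05 × 44.3 = 25910 J
Total: 13055 + 95861 + 120111 + 647916 + 25910 = 902853 J = 903 kJ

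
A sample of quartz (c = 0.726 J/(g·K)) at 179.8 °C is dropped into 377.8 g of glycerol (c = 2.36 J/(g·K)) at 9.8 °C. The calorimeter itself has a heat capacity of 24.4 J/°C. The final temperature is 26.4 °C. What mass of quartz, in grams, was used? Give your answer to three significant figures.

q_gained = (377.8 × 2.36 + 24.4) × (26.4 − 9.8) = 15210 J
q_lost = m × 0.726 × (179.8 − 26.4) = 111.3684 m
m = 15210 / 111.3684 = 137 g

m = 137 g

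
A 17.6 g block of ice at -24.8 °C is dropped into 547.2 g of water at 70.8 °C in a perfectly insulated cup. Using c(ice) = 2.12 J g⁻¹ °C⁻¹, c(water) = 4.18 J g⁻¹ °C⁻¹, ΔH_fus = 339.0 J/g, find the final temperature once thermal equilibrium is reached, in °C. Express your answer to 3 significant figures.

Heat to bring ice to 0 °C and melt it: q₁ = 17.6×2.12×24.8 + 17.6×339.0 = 6891.7 J
Heat the water can supply cooling to 0 °C: 547.2×4.18×70.8 = 161941 J > q₁, so all ice melts.
Energy balance: 547.2×4.18×(70.8 − T) = 6891.7 + 17.6×4.18×(T − 0)
2287.296(70.8 − T) = 6891.7 + 73.568 T
161941 − 6891.7 = 2360.864 T
T = 155049.3 / 2360.864 = 65.67 °C

T_f = 65.7 °C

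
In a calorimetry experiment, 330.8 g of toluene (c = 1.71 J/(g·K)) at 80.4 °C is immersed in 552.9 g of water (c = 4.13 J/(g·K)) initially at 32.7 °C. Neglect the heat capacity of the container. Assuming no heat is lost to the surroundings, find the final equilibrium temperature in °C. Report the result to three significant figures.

T_f = 42.2 °C

Heat lost by toluene = heat gained by water.
(330.8)(1.71)(80.4 − T) = (552.9)(4.13)(T − 32.7)
565.668 (80.4 − T) = 2283.477 (T − 32.7)
45480 − 565.668 T = 2283.477 T − 74670
120150 = 2849.145 T
T = 42.17 °C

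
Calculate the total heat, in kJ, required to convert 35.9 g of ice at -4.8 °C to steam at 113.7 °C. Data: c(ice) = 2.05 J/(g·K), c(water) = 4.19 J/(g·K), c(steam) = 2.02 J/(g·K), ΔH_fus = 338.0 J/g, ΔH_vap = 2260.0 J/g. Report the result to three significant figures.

q = 110 kJ

q1 (heat ice -4.8→0.0 °C): 35.9 × 2.05 × 4.8 = 353 J
q2 (melt at 0 °C): 35.9 × 338.0 = 12134 J
q3 (heat water 0.0→100.0 °C): 35.9 × 4.19 × 100.0 = 15042 J
q4 (vaporize at 100 °C): 35.9 × 2260.0 = 81134 J
q5 (heat steam 100.0→113.7 °C): 35.9 × 2.02 × 13.7 = 993 J
Total: 353 + 12134 + 15042 + 81134 + 993 = 109656 J = 110 kJ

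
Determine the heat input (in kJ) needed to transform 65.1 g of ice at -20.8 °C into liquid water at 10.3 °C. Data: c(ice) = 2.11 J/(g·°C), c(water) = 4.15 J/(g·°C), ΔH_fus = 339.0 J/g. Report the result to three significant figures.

q = 27.7 kJ

q1 (heat ice -20.8→0.0 °C): 65.1 × 2.11 × 20.8 = 2857 J
q2 (melt at 0 °C): 65.1 × 339.0 = 22069 J
q3 (heat water 0.0→10.3 °C): 65.1 × 4.15 × 10.3 = 2783 J
Total: 2857 + 22069 + 2783 = 27709 J = 27.7 kJ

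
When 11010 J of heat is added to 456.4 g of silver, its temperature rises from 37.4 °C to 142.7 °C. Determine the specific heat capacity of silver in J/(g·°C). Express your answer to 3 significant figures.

c = 0.229 J/(g·°C)

c = q / (m ΔT) = 11010 / (456.4 × 105.3)
c = 11010 / 48058.92 = 0.229 J/(g·°C)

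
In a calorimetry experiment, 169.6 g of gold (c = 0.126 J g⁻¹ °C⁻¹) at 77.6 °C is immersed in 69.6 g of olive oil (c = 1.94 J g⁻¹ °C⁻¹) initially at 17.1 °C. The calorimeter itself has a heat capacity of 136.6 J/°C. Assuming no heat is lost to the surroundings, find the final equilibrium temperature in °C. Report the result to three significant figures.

Heat lost by gold = heat gained by olive oil + calorimeter.
(169.6)(0.126)(77.6 − T) = [(69.6)(1.94) + 136.6](T − 17.1)
21.3696 (77.6 − T) = 271.624 (T − 17.1)
1658.3 − 21.3696 T = 271.624 T − 4644.8
6303.1 = 292.9936 T
T = 21.51 °C

T_f = 21.5 °C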